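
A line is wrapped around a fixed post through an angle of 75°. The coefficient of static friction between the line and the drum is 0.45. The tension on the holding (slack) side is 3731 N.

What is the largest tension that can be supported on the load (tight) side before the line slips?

T_max ≈ 6720 N

At impending slip the capstan equation gives T₂/T₁ = e^{μβ} with β in radians.
β = 75° × π/180 = 1.309 rad.
e^{μβ} = e^{0.45×1.309} = 1.802.
T₂ = T₁ · e^{μβ} = 3731 × 1.802 = 6720 N.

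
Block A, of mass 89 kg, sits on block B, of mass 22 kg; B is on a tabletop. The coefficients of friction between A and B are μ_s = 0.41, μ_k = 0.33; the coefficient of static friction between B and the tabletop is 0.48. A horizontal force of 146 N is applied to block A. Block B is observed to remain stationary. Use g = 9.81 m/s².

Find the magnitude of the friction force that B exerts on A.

f ≈ 146 N

The normal force B exerts on A is simply A's weight, N₁ = 873.1 N.
So the A–B interface can sustain at most μ_s N₁ = 358 N of static friction.
P = 146 N is within that limit, so A and B move together (both at rest); the A–B friction is simply f₁ = P = 146 N.
By Newton's third law B feels 146 N forward from A. With B stationary, the floor's static friction on B balances it: f₂ = 146 N (well within μ_s(m_A+m_B)g = 522.7 N).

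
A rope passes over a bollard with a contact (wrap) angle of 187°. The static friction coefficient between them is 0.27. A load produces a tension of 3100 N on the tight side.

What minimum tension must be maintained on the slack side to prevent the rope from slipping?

T_min ≈ 1280 N

Capstan equation at impending slip: T_tight/T_slack = e^{μβ}.
β = 187° = 3.264 rad; e^{μβ} = e^{0.27×3.264} = 2.414.
T_slack = T_tight / e^{μβ} = 3100 / 2.414 = 1280 N.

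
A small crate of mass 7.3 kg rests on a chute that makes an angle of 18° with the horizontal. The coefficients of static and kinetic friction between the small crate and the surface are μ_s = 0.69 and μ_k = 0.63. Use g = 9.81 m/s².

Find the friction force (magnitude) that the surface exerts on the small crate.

f ≈ 22.1 N (up the incline)

Normal force: N = m g cos θ = 7.3 × 9.81 × cos 18° = 68.11 N.
For equilibrium along the incline, friction must balance the weight component: f = m g sin θ = 22.13 N up the slope.
Static friction can supply at most μ_s N = 46.99 N.
Since |22.13| ≤ 46.99 N, static friction is sufficient; f equals the required value, not μ_s N.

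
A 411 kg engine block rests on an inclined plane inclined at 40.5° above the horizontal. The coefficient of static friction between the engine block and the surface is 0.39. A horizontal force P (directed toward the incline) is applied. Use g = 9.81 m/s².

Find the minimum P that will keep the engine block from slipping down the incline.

The engine block tends to slide down (tan θ > μ_s), so at the point of impending slip friction acts up-slope at its limit: f = μ_s N.
Perpendicular to the incline: N = m g cos θ + P sin θ.
Along the incline: P cos θ + μ_s N = m g sin θ, i.e. P cos θ + μ_s (m g cos θ + P sin θ) = m g sin θ.
Solving, P (cos θ + μ_s sin θ) = m g (sin θ − μ_s cos θ), so P = 4030×0.3529/1.014 = 1400 N.

P_min ≈ 1400 N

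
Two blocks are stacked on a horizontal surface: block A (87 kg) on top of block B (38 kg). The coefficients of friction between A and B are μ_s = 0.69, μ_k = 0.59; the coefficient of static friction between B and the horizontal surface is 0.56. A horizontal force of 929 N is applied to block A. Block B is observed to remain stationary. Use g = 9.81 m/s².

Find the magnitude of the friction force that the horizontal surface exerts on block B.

f ≈ 504 N

Between the blocks, N₁ = m_A g = 853.5 N.
Maximum static friction on A from B: μ_s N₁ = 0.69×853.5 = 588.9 N.
P = 929 N exceeds that limit, so A slips over B and the interface friction becomes kinetic: f₁ = μ_k N₁ = 0.59×853.5 = 504 N.
By Newton's third law B feels 504 N forward from A. With B stationary, the floor's static friction on B balances it: f₂ = 504 N (well within μ_s(m_A+m_B)g = 686.7 N).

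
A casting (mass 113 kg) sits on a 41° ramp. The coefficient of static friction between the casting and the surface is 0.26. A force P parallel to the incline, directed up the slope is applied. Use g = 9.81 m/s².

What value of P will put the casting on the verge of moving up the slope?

P ≈ 945 N

At impending motion up the slope, friction acts down-slope at its limit: f = μ_s N.
P is parallel to the surface, so N = m g cos θ = 837 N.
Along the incline: P = m g sin θ + μ_s N = 727 + 0.26×837 = 945 N.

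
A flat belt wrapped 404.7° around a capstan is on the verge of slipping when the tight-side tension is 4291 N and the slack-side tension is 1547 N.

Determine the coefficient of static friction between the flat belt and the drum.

T₂/T₁ = e^{μβ} → μ = ln(T₂/T₁)/β.
β = 404.7° = 7.063 rad.
μ = ln(4291/1547)/7.063 = ln(2.774)/7.063 = 0.144.

μ ≈ 0.144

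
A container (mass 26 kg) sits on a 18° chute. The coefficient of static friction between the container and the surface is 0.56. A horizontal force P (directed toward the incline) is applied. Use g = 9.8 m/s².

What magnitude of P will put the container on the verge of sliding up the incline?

P ≈ 276 N

At impending motion up the slope, friction acts down-slope at its limit: f = μ_s N.
Perpendicular to the incline: N = m g cos θ + P sin θ.
Along the incline: P cos θ = m g sin θ + μ_s N = m g sin θ + μ_s (m g cos θ + P sin θ).
Solving, P (cos θ − μ_s sin θ) = m g (sin θ + μ_s cos θ), so P = 26×9.8×(sin 18° + 0.56 cos 18°)/(cos 18° − 0.56 sin 18°) = 255×0.8416/0.778 = 276 N.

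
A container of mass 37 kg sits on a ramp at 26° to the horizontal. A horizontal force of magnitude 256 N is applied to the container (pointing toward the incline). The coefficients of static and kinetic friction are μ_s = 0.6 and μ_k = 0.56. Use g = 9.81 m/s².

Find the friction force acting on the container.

The horizontal push has a component P sin θ into the surface, so N = m g cos θ + P sin θ = 326.2 + 112.2 = 438.5 N.
Parallel to the incline: P cos θ − m g sin θ = 230.1 − 159.1 = 70.98 N; the friction needed to balance this is 70.98 N acting down the slope.
The limit of static friction is μ_s N = 263.1 N.
|f_req| = 70.98 ≤ 263.1 N → the container is in equilibrium; friction equals the required value.

f ≈ 71 N (down the incline)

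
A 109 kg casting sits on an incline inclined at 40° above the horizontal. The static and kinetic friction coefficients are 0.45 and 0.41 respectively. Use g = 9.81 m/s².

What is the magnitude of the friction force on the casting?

Normal force: N = m g cos θ = 109 × 9.81 × cos 40° = 819.1 N.
Along the slope the weight component is m g sin θ = 687.3 N; friction must supply exactly this, acting up-slope.
The static-friction ceiling is μ_s N = 0.45 × 819.1 = 368.6 N.
Since |687.3| > 368.6 N, static friction cannot hold it; the casting slides down the incline and kinetic friction applies: f = μ_k N = 0.41 × 819.1 = 336 N.

f ≈ 336 N (up the incline)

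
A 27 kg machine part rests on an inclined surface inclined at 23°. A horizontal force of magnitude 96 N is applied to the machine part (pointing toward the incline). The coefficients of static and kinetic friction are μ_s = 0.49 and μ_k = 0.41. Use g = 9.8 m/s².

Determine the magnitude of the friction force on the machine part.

Normal direction: N = m g cos θ + P sin θ = 281.1 N.
Along the incline, the net driving force (taking up-slope positive) is P cos θ − m g sin θ = 88.37 − 103.4 = -15.02 N, so equilibrium requires friction f = 15.02 N (up-slope).
The limit of static friction is μ_s N = 137.7 N.
|f_req| = 15.02 ≤ 137.7 N → the machine part is in equilibrium; friction equals the required value.

f ≈ 15 N (up the incline)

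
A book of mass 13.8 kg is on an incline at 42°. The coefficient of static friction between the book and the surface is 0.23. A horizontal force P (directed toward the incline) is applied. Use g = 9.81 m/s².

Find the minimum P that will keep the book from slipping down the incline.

The book tends to slide down (tan θ > μ_s), so at the point of impending slip friction acts up-slope at its limit: f = μ_s N.
Perpendicular to the incline: N = m g cos θ + P sin θ.
Along the incline: P cos θ + μ_s N = m g sin θ, i.e. P cos θ + μ_s (m g cos θ + P sin θ) = m g sin θ.
Solving, P (cos θ + μ_s sin θ) = m g (sin θ − μ_s cos θ), so P = 135×0.4982/0.897 = 75.2 N.

P_min ≈ 75.2 N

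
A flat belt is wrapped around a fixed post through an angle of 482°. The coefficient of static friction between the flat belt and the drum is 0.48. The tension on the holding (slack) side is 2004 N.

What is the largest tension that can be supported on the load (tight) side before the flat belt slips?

At impending slip the capstan equation gives T₂/T₁ = e^{μβ} with β in radians.
β = 482° × π/180 = 8.412 rad.
e^{μβ} = e^{0.48×8.412} = 56.71.
T₂ = T₁ · e^{μβ} = 2004 × 56.71 = 114000 N.

T_max ≈ 114000 N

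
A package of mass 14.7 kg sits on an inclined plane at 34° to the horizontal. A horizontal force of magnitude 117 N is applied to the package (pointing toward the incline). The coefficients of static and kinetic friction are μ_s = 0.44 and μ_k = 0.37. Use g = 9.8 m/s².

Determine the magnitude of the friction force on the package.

Resolve perpendicular to the incline: N = m g cos θ + P sin θ = 14.7×9.8×cos 34° + 117×sin 34° = 184.9 N.
Parallel to the incline: P cos θ − m g sin θ = 97 − 80.56 = 16.44 N; the friction needed to balance this is 16.44 N acting down the slope.
Maximum static friction: μ_s N = 0.44 × 184.9 = 81.34 N.
Since 16.44 N is within the 81.34 N limit, the package stays put and friction is exactly 16.4 N.

f ≈ 16.4 N (down the incline)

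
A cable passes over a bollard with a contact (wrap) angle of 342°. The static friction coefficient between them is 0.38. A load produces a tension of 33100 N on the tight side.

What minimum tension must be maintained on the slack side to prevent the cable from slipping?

Capstan equation at impending slip: T_tight/T_slack = e^{μβ}.
β = 342° = 5.969 rad; e^{μβ} = e^{0.38×5.969} = 9.662.
T_slack = T_tight / e^{μβ} = 33100 / 9.662 = 3430 N.

T_min ≈ 3430 N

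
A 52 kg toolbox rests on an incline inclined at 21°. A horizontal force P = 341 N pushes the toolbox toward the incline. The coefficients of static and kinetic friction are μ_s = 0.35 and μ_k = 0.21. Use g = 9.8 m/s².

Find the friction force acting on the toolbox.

Normal direction: N = m g cos θ + P sin θ = 598 N.
Parallel to the incline: P cos θ − m g sin θ = 318.4 − 182.6 = 135.7 N; the friction needed to balance this is 135.7 N acting down the slope.
Maximum static friction: μ_s N = 0.35 × 598 = 209.3 N.
Since 135.7 N is within the 209.3 N limit, the toolbox stays put and friction is exactly 136 N.

f ≈ 136 N (down the incline)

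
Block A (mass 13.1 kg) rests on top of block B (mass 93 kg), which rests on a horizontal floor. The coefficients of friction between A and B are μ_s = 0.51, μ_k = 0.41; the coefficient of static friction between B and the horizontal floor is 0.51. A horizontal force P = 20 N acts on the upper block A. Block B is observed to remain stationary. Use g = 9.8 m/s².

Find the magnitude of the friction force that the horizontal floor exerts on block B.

f ≈ 20 N

Between the blocks, N₁ = m_A g = 128.4 N.
So the A–B interface can sustain at most μ_s N₁ = 65.47 N of static friction.
P = 20 N is within that limit, so A and B move together (both at rest); the A–B friction is simply f₁ = P = 20 N.
By Newton's third law B feels 20 N forward from A. With B stationary, the floor's static friction on B balances it: f₂ = 20 N (well within μ_s(m_A+m_B)g = 530.3 N).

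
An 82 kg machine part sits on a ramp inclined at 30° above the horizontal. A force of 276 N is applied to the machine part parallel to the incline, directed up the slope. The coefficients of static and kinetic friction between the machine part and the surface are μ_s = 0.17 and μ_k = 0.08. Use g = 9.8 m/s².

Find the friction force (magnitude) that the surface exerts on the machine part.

f ≈ 55.7 N (up the incline)

The normal reaction is N = m g cos θ = 695.9 N.
For equilibrium along the incline the friction force must supply f = m g sin θ − P = 401.8 − 276 = 125.8 N (positive meaning up-slope).
The static-friction ceiling is μ_s N = 0.17 × 695.9 = 118.3 N.
Since |125.8| > 118.3 N, static friction cannot hold it; the machine part slides down the incline and kinetic friction applies: f = μ_k N = 0.08 × 695.9 = 55.7 N.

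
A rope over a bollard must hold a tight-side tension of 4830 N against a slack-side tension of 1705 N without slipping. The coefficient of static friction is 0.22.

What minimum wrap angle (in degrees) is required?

T₂/T₁ = e^{μβ} → β = ln(T₂/T₁)/μ.
β = ln(4830/1705)/0.22 = 1.041/0.22 = 4.733 rad.
In degrees: β = 4.733 × 180/π = 271°.

β_min ≈ 271°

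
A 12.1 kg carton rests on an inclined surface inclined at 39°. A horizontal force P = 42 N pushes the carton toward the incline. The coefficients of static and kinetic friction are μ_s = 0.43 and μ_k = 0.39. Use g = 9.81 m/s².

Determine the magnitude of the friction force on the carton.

Normal direction: N = m g cos θ + P sin θ = 118.7 N.
Along the incline, the net driving force (taking up-slope positive) is P cos θ − m g sin θ = 32.64 − 74.7 = -42.06 N, so equilibrium requires friction f = 42.06 N (up-slope).
Maximum static friction: μ_s N = 0.43 × 118.7 = 51.03 N.
|f_req| = 42.06 ≤ 51.03 N → the carton is in equilibrium; friction equals the required value.

f ≈ 42.1 N (up the incline)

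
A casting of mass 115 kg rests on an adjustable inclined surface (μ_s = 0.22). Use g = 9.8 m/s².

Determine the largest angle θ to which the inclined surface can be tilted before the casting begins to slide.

θ_max ≈ 12.4°

At the slip threshold, m g sin θ = μ_s · m g cos θ, so tan θ = μ_s.
θ_max = arctan(0.22) = 12.4°.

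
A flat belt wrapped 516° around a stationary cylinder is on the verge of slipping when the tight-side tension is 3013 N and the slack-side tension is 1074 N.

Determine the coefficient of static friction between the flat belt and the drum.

T₂/T₁ = e^{μβ} → μ = ln(T₂/T₁)/β.
β = 516° = 9.006 rad.
μ = ln(3013/1074)/9.006 = ln(2.805)/9.006 = 0.115.

μ ≈ 0.115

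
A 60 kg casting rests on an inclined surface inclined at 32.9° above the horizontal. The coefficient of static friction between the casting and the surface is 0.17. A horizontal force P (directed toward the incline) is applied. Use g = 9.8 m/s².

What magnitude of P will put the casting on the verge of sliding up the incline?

At impending motion up the slope, friction acts down-slope at its limit: f = μ_s N.
Perpendicular to the incline: N = m g cos θ + P sin θ.
Along the incline: P cos θ = m g sin θ + μ_s N = m g sin θ + μ_s (m g cos θ + P sin θ).
Solving, P (cos θ − μ_s sin θ) = m g (sin θ + μ_s cos θ), so P = 60×9.8×(sin 32.9° + 0.17 cos 32.9°)/(cos 32.9° − 0.17 sin 32.9°) = 588×0.6859/0.7473 = 540 N.

P ≈ 540 N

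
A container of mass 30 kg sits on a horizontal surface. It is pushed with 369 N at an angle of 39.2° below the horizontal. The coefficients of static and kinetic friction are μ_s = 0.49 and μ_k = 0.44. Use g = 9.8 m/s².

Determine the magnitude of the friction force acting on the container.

Vertical equilibrium gives N = m g + P sin α = 527.2 N.
For equilibrium, f = P cos α = 369×cos 39.2° = 286 N.
The static-friction limit is μ_s N = 258.3 N.
286 > 258.3 N → the container slides; f = μ_k N = 0.44×527.2 = 232 N.

f ≈ 232 N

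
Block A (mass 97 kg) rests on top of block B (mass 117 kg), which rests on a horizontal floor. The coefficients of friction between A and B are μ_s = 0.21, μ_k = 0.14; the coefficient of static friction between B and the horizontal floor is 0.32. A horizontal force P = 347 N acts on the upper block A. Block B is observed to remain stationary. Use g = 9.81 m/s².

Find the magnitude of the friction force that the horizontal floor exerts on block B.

The normal force B exerts on A is simply A's weight, N₁ = 951.6 N.
So the A–B interface can sustain at most μ_s N₁ = 199.8 N of static friction.
Since P = 347 N > 199.8 N, A slides on B; the A–B friction is kinetic: f₁ = μ_k N₁ = 0.14×951.6 = 133 N.
B experiences an equal 133 N forward from A (third law). B is in equilibrium, so the floor supplies f₂ = 133 N of static friction (limit μ_s(m_A+m_B)g = 671.8 N, not exceeded).

f ≈ 133 N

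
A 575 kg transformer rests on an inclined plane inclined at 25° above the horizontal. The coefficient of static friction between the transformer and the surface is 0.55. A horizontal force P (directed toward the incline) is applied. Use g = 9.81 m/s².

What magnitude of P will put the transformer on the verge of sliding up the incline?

P ≈ 7710 N

At impending motion up the slope, friction acts down-slope at its limit: f = μ_s N.
Perpendicular to the incline: N = m g cos θ + P sin θ.
Along the incline: P cos θ = m g sin θ + μ_s N = m g sin θ + μ_s (m g cos θ + P sin θ).
Solving, P (cos θ − μ_s sin θ) = m g (sin θ + μ_s cos θ), so P = 575×9.81×(sin 25° + 0.55 cos 25°)/(cos 25° − 0.55 sin 25°) = 5640×0.9211/0.6739 = 7710 N.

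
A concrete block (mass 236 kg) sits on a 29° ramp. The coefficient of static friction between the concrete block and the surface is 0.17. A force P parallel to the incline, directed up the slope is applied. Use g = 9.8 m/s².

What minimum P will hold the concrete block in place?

P_min ≈ 777 N

The concrete block tends to slide down (tan θ > μ_s), so at the point of impending slip friction acts up-slope at its limit: f = μ_s N.
P is parallel to the surface, so N = m g cos θ = 2020 N.
Along the incline: P + μ_s N = m g sin θ, so P = 1120 − 0.17×2020 = 777 N.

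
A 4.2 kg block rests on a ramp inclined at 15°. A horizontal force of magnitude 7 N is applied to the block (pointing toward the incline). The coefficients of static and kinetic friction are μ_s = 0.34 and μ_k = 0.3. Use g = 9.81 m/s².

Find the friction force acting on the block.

f ≈ 3.9 N (up the incline)

Normal direction: N = m g cos θ + P sin θ = 41.61 N.
Parallel to the incline: P cos θ − m g sin θ = 6.761 − 10.66 = -3.902 N; the friction needed to balance this is 3.902 N acting up the slope.
The limit of static friction is μ_s N = 14.15 N.
Since 3.902 N is within the 14.15 N limit, the block stays put and friction is exactly 3.9 N.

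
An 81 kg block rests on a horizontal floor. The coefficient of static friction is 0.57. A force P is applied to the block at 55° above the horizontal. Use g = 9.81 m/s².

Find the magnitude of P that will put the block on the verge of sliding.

P ≈ 435 N

N = m g − P sin α (the pull lifts the block).
At impending slip, P cos α = μ_s N = μ_s (m g − P sin α).
Solving: P (cos α + μ_s sin α) = μ_s m g → P = 0.57×795/(cos 55° + 0.57 sin 55°) = 453/1.04 = 435 N.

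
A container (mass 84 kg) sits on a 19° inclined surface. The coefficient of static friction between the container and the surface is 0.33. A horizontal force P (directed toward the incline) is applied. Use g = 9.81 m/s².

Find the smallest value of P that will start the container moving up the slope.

At impending motion up the slope, friction acts down-slope at its limit: f = μ_s N.
Perpendicular to the incline: N = m g cos θ + P sin θ.
Along the incline: P cos θ = m g sin θ + μ_s N = m g sin θ + μ_s (m g cos θ + P sin θ).
Solving, P (cos θ − μ_s sin θ) = m g (sin θ + μ_s cos θ), so P = 84×9.81×(sin 19° + 0.33 cos 19°)/(cos 19° − 0.33 sin 19°) = 824×0.6376/0.8381 = 627 N.

P ≈ 627 N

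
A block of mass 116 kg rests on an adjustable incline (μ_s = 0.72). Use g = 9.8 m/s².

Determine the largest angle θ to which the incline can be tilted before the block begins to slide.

At the slip threshold, m g sin θ = μ_s · m g cos θ, so tan θ = μ_s.
θ_max = arctan(0.72) = 35.8°.

θ_max ≈ 35.8°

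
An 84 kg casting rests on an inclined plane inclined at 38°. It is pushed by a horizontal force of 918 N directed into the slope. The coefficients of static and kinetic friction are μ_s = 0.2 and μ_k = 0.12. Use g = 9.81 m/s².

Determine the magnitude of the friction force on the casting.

f ≈ 216 N (down the incline)

The horizontal push has a component P sin θ into the surface, so N = m g cos θ + P sin θ = 649.4 + 565.2 = 1215 N.
Along the incline, the net driving force (taking up-slope positive) is P cos θ − m g sin θ = 723.4 − 507.3 = 216.1 N, so equilibrium requires friction f = -216.1 N (down-slope).
Maximum static friction: μ_s N = 0.2 × 1215 = 242.9 N.
|f_req| = 216.1 ≤ 242.9 N → the casting is in equilibrium; friction equals the required value.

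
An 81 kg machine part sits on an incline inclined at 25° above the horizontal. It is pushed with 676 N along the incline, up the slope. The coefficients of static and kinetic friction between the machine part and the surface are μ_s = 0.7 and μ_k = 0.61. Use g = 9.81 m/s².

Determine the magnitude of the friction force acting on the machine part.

f ≈ 340 N (down the incline)

The normal reaction is N = m g cos θ = 720.2 N.
The friction needed for equilibrium is m g sin θ − P = 335.8 − 676 = -340.2 N, measured positive up-slope.
Static friction can supply at most μ_s N = 504.1 N.
Since |-340.2| ≤ 504.1 N, the machine part remains in static equilibrium and friction takes exactly the required value.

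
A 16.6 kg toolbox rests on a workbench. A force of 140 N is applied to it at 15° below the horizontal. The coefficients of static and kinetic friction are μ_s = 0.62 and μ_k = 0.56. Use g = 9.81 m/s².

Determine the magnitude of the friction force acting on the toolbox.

The vertical component of P adds to the normal force: N = m g + P sin α = 162.8 + 36.23 = 199.1 N.
For equilibrium, f = P cos α = 140×cos 15° = 135.2 N.
The static-friction limit is μ_s N = 123.4 N.
135.2 > 123.4 N → the toolbox slides; f = μ_k N = 0.56×199.1 = 111 N.

f ≈ 111 N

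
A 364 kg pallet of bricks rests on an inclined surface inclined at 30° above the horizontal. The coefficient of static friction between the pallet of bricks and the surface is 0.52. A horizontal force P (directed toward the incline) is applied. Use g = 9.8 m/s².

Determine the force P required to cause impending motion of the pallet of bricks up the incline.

At impending motion up the slope, friction acts down-slope at its limit: f = μ_s N.
Perpendicular to the incline: N = m g cos θ + P sin θ.
Along the incline: P cos θ = m g sin θ + μ_s N = m g sin θ + μ_s (m g cos θ + P sin θ).
Solving, P (cos θ − μ_s sin θ) = m g (sin θ + μ_s cos θ), so P = 364×9.8×(sin 30° + 0.52 cos 30°)/(cos 30° − 0.52 sin 30°) = 3570×0.9503/0.606 = 5590 N.

P ≈ 5590 N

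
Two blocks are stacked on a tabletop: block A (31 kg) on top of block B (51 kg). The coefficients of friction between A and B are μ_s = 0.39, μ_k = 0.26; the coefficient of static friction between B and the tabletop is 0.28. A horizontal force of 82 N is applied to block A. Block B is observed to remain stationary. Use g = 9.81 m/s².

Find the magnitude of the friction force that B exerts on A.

f ≈ 82 N

Between the blocks, N₁ = m_A g = 304.1 N.
Maximum static friction on A from B: μ_s N₁ = 0.39×304.1 = 118.6 N.
P = 82 N is within that limit, so A and B move together (both at rest); the A–B friction is simply f₁ = P = 82 N.
B experiences an equal 82 N forward from A (third law). B is in equilibrium, so the floor supplies f₂ = 82 N of static friction (limit μ_s(m_A+m_B)g = 225.2 N, not exceeded).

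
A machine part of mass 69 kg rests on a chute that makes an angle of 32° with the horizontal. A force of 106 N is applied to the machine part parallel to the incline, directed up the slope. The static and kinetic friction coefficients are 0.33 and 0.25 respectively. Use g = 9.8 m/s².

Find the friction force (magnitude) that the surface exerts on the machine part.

The normal reaction is N = m g cos θ = 573.5 N.
For equilibrium along the incline the friction force must supply f = m g sin θ − P = 358.3 − 106 = 252.3 N (positive meaning up-slope).
Maximum static friction available: μ_s N = 0.33 × 573.5 = 189.2 N.
Since |252.3| > 189.2 N, static friction cannot hold it; the machine part slides down the incline and kinetic friction applies: f = μ_k N = 0.25 × 573.5 = 143 N.

f ≈ 143 N (up the incline)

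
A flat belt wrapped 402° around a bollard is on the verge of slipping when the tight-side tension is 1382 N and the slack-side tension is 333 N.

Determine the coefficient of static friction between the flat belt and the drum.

μ ≈ 0.203

T₂/T₁ = e^{μβ} → μ = ln(T₂/T₁)/β.
β = 402° = 7.016 rad.
μ = ln(1382/333)/7.016 = ln(4.15)/7.016 = 0.203.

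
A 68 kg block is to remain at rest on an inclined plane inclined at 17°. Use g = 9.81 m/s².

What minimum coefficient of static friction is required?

At the slip threshold m g sin θ = μ_s m g cos θ, so μ_s,min = tan θ.
μ_s,min = tan 17° = 0.306.

μ_s,min ≈ 0.306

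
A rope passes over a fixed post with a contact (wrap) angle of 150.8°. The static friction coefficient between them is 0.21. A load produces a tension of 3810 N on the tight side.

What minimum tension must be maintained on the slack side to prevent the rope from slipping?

Capstan equation at impending slip: T_tight/T_slack = e^{μβ}.
β = 150.8° = 2.632 rad; e^{μβ} = e^{0.21×2.632} = 1.738.
T_slack = T_tight / e^{μβ} = 3810 / 1.738 = 2190 N.

T_min ≈ 2190 N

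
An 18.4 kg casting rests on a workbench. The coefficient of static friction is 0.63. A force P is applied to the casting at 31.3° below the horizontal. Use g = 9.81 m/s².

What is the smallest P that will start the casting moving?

P ≈ 216 N

N = m g + P sin α (the push presses the casting into the workbench).
At impending slip, P cos α = μ_s N = μ_s (m g + P sin α).
Solving: P (cos α − μ_s sin α) = μ_s m g → P = 0.63×181/(cos 31.3° − 0.63 sin 31.3°) = 114/0.5272 = 216 N.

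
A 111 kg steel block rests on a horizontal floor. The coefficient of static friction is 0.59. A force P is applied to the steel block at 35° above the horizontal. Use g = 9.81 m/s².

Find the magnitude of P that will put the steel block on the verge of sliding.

P ≈ 555 N

N = m g − P sin α (the pull lifts the steel block).
At impending slip, P cos α = μ_s N = μ_s (m g − P sin α).
Solving: P (cos α + μ_s sin α) = μ_s m g → P = 0.59×1090/(cos 35° + 0.59 sin 35°) = 642/1.158 = 555 N.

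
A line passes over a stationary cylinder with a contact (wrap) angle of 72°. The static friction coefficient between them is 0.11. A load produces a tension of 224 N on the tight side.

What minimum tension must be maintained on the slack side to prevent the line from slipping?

Capstan equation at impending slip: T_tight/T_slack = e^{μβ}.
β = 72° = 1.257 rad; e^{μβ} = e^{0.11×1.257} = 1.148.
T_slack = T_tight / e^{μβ} = 224 / 1.148 = 195 N.

T_min ≈ 195 N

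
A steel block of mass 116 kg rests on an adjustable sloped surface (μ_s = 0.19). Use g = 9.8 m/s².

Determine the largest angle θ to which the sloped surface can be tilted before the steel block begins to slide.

At the slip threshold, m g sin θ = μ_s · m g cos θ, so tan θ = μ_s.
θ_max = arctan(0.19) = 10.8°.

θ_max ≈ 10.8°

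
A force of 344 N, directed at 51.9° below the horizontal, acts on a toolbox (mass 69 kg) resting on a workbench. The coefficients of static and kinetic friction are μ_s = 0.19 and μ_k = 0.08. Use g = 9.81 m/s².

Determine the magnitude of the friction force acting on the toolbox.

f ≈ 75.8 N

The vertical component of P adds to the normal force: N = m g + P sin α = 676.9 + 270.7 = 947.6 N.
Horizontally, friction must balance P cos α = 212.3 N.
μ_s N = 0.19 × 947.6 = 180 N.
The required friction exceeds μ_s N, so the toolbox moves and f = μ_k N = 75.8 N.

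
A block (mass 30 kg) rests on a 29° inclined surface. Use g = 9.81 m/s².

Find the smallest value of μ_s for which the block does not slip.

μ_s,min ≈ 0.554

At the slip threshold m g sin θ = μ_s m g cos θ, so μ_s,min = tan θ.
μ_s,min = tan 29° = 0.554.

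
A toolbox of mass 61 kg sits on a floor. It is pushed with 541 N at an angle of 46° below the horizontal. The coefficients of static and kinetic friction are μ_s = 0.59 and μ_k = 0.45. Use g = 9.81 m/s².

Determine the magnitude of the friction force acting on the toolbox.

The vertical component of P adds to the normal force: N = m g + P sin α = 598.4 + 389.2 = 987.6 N.
The horizontal driving force is P cos α = 375.8 N, so equilibrium needs friction f = 375.8 N.
The static-friction limit is μ_s N = 582.7 N.
Since 375.8 N does not exceed the limit, the toolbox stays at rest and f = 376 N.

f ≈ 376 N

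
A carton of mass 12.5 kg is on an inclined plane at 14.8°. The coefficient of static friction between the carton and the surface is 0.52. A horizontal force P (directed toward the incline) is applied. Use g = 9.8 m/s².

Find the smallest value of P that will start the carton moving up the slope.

At impending motion up the slope, friction acts down-slope at its limit: f = μ_s N.
Perpendicular to the incline: N = m g cos θ + P sin θ.
Along the incline: P cos θ = m g sin θ + μ_s N = m g sin θ + μ_s (m g cos θ + P sin θ).
Solving, P (cos θ − μ_s sin θ) = m g (sin θ + μ_s cos θ), so P = 12.5×9.8×(sin 14.8° + 0.52 cos 14.8°)/(cos 14.8° − 0.52 sin 14.8°) = 123×0.7582/0.834 = 111 N.

P ≈ 111 N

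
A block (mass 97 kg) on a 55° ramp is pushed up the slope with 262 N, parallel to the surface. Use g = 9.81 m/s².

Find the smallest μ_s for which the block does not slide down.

μ_s,min ≈ 0.948

N = m g cos θ = 545.8 N.
Friction must make up the shortfall along the incline: f = m g sin θ − P = 779.5 − 262 = 517.5 N.
At the threshold f = μ_s N, so μ_s,min = 517.5/545.8 = 0.948.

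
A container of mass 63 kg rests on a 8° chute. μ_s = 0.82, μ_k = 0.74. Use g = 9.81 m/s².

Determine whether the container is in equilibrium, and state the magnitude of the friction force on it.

f ≈ 86 N

N = m g cos θ = 612 N.
Down-slope weight component: m g sin θ = 86 N.
μ_s N = 502 N.
86 ≤ 502 N, so it stays put; friction = 86 N.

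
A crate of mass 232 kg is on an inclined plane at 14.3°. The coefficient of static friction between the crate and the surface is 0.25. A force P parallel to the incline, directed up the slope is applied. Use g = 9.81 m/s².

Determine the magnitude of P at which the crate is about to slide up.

At impending motion up the slope, friction acts down-slope at its limit: f = μ_s N.
P is parallel to the surface, so N = m g cos θ = 2210 N.
Along the incline: P = m g sin θ + μ_s N = 562 + 0.25×2210 = 1110 N.

P ≈ 1110 N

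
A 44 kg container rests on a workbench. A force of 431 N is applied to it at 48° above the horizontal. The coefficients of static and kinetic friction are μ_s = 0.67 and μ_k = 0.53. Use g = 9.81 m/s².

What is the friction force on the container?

f ≈ 59 N

N = m g − P sin α = 431.6 − 431×sin 48° = 111.3 N.
The horizontal driving force is P cos α = 288.4 N, so equilibrium needs friction f = 288.4 N.
The static-friction limit is μ_s N = 74.6 N.
The required friction exceeds μ_s N, so the container moves and f = μ_k N = 59 N.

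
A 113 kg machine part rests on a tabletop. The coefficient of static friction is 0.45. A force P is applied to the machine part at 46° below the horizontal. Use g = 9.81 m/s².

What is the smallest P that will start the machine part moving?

P ≈ 1340 N

N = m g + P sin α (the push presses the machine part into the tabletop).
At impending slip, P cos α = μ_s N = μ_s (m g + P sin α).
Solving: P (cos α − μ_s sin α) = μ_s m g → P = 0.45×1110/(cos 46° − 0.45 sin 46°) = 499/0.371 = 1340 N.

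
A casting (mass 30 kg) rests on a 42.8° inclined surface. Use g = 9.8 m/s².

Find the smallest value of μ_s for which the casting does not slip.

At the slip threshold m g sin θ = μ_s m g cos θ, so μ_s,min = tan θ.
μ_s,min = tan 42.8° = 0.926.

μ_s,min ≈ 0.926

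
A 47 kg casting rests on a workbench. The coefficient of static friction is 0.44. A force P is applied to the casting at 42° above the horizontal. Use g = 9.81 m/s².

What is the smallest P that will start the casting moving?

N = m g − P sin α (the pull lifts the casting).
At impending slip, P cos α = μ_s N = μ_s (m g − P sin α).
Solving: P (cos α + μ_s sin α) = μ_s m g → P = 0.44×461/(cos 42° + 0.44 sin 42°) = 203/1.038 = 196 N.

P ≈ 196 N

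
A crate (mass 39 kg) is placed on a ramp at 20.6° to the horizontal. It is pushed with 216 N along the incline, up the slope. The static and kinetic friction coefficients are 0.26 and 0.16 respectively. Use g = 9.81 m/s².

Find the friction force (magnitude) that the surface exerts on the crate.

f ≈ 81.4 N (down the incline)

Perpendicular to the surface, N = m g cos θ = 39·9.81·cos 20.6° = 358.1 N.
The friction needed for equilibrium is m g sin θ − P = 134.6 − 216 = -81.39 N, measured positive up-slope.
The static-friction ceiling is μ_s N = 0.26 × 358.1 = 93.11 N.
Since |-81.39| ≤ 93.11 N, no slip — friction simply equals what equilibrium demands.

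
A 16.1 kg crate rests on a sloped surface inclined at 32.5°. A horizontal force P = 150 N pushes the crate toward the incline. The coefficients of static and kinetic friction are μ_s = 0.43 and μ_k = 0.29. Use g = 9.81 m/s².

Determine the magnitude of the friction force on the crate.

f ≈ 41.6 N (down the incline)

Resolve perpendicular to the incline: N = m g cos θ + P sin θ = 16.1×9.81×cos 32.5° + 150×sin 32.5° = 213.8 N.
Along the incline, the net driving force (taking up-slope positive) is P cos θ − m g sin θ = 126.5 − 84.86 = 41.65 N, so equilibrium requires friction f = -41.65 N (down-slope).
Maximum static friction: μ_s N = 0.43 × 213.8 = 91.93 N.
Since 41.65 N is within the 91.93 N limit, the crate stays put and friction is exactly 41.6 N.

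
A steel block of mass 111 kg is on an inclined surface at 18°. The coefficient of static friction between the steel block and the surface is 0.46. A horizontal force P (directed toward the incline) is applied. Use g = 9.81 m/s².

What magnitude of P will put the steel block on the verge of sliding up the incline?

At impending motion up the slope, friction acts down-slope at its limit: f = μ_s N.
Perpendicular to the incline: N = m g cos θ + P sin θ.
Along the incline: P cos θ = m g sin θ + μ_s N = m g sin θ + μ_s (m g cos θ + P sin θ).
Solving, P (cos θ − μ_s sin θ) = m g (sin θ + μ_s cos θ), so P = 111×9.81×(sin 18° + 0.46 cos 18°)/(cos 18° − 0.46 sin 18°) = 1090×0.7465/0.8089 = 1000 N.

P ≈ 1000 N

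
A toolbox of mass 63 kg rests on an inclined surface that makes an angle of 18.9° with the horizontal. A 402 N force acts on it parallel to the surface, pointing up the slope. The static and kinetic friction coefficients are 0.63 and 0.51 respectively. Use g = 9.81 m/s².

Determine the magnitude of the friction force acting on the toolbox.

f ≈ 202 N (down the incline)

Perpendicular to the surface, N = m g cos θ = 63·9.81·cos 18.9° = 584.7 N.
The friction needed for equilibrium is m g sin θ − P = 200.2 − 402 = -201.8 N, measured positive up-slope.
The static-friction ceiling is μ_s N = 0.63 × 584.7 = 368.4 N.
Since |-201.8| ≤ 368.4 N, static friction is sufficient; f equals the required value, not μ_s N.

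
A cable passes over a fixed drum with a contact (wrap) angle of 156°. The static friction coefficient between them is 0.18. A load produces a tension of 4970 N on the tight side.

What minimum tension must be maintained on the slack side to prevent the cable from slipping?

T_min ≈ 3040 N

Capstan equation at impending slip: T_tight/T_slack = e^{μβ}.
β = 156° = 2.723 rad; e^{μβ} = e^{0.18×2.723} = 1.632.
T_slack = T_tight / e^{μβ} = 4970 / 1.632 = 3040 N.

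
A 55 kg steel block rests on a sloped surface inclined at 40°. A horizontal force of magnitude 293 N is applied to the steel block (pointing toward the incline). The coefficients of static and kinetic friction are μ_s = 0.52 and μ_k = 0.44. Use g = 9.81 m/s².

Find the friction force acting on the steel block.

f ≈ 122 N (up the incline)

Resolve perpendicular to the incline: N = m g cos θ + P sin θ = 55×9.81×cos 40° + 293×sin 40° = 601.7 N.
Along the incline, the net driving force (taking up-slope positive) is P cos θ − m g sin θ = 224.5 − 346.8 = -122.4 N, so equilibrium requires friction f = 122.4 N (up-slope).
The limit of static friction is μ_s N = 312.9 N.
|f_req| = 122.4 ≤ 312.9 N → the steel block is in equilibrium; friction equals the required value.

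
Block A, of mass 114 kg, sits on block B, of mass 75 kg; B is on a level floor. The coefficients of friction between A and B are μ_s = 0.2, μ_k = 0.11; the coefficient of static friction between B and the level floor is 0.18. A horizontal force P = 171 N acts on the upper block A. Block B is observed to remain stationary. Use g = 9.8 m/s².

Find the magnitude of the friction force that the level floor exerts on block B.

f ≈ 171 N

Between the blocks, N₁ = m_A g = 1117 N.
Maximum static friction on A from B: μ_s N₁ = 0.2×1117 = 223.4 N.
Since P = 171 N ≤ 223.4 N, A does not slip on B; friction on A equals P = 171 N.
By Newton's third law B feels 171 N forward from A. With B stationary, the floor's static friction on B balances it: f₂ = 171 N (well within μ_s(m_A+m_B)g = 333.4 N).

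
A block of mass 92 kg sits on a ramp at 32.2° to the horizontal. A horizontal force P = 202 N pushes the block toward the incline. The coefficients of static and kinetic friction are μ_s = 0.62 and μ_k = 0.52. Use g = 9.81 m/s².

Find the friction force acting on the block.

f ≈ 310 N (up the incline)

The horizontal push has a component P sin θ into the surface, so N = m g cos θ + P sin θ = 763.7 + 107.6 = 871.3 N.
Along the incline, the net driving force (taking up-slope positive) is P cos θ − m g sin θ = 170.9 − 480.9 = -310 N, so equilibrium requires friction f = 310 N (up-slope).
The limit of static friction is μ_s N = 540.2 N.
Since 310 N is within the 540.2 N limit, the block stays put and friction is exactly 310 N.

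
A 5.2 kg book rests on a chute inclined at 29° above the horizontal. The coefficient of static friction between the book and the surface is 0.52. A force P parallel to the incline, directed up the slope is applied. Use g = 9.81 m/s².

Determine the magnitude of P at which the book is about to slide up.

At impending motion up the slope, friction acts down-slope at its limit: f = μ_s N.
P is parallel to the surface, so N = m g cos θ = 44.6 N.
Along the incline: P = m g sin θ + μ_s N = 24.7 + 0.52×44.6 = 47.9 N.

P ≈ 47.9 N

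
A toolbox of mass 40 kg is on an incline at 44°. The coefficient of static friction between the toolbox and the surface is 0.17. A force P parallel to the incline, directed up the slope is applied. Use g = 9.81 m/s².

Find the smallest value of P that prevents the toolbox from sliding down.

P_min ≈ 225 N

The toolbox tends to slide down (tan θ > μ_s), so at the point of impending slip friction acts up-slope at its limit: f = μ_s N.
P is parallel to the surface, so N = m g cos θ = 282 N.
Along the incline: P + μ_s N = m g sin θ, so P = 273 − 0.17×282 = 225 N.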